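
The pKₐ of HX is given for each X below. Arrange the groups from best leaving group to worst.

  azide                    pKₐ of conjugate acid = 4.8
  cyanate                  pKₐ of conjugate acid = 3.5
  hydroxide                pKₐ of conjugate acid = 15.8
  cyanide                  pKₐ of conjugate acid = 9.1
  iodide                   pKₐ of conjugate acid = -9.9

iodide > cyanate > azide > cyanide > hydroxide

Lower conjugate-acid pKₐ ⇒ weaker base ⇒ better leaving group.
Sorting by the given values: iodide (-9.9), cyanate (3.5), azide (4.8), cyanide (9.1), hydroxide (15.8).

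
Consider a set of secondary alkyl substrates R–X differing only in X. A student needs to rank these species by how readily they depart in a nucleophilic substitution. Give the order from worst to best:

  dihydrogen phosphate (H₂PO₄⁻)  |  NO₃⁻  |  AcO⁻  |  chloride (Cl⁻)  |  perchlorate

perchlorate: pKₐ(HClO₄) ≈ -10
chloride (Cl⁻): pKₐ(HCl) ≈ -7 — moderately weak base
NO₃⁻: pKₐ(HNO₃) ≈ -1.3
dihydrogen phosphate (H₂PO₄⁻): pKₐ(H₃PO₄) ≈ 2.1
AcO⁻: pKₐ(CH₃COOH) ≈ 4.8
Listed from poorest to best leaving group as asked.

AcO⁻ < dihydrogen phosphate (H₂PO₄⁻) < NO₃⁻ < chloride (Cl⁻) < perchlorate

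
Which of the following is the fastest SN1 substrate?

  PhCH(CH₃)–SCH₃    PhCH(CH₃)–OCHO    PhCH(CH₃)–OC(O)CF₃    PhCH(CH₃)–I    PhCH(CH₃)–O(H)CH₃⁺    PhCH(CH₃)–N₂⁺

PhCH(CH₃)–N₂⁺

Same R in every case — rank the leaving groups.
The more stable X⁻ (or X) is on its own — i.e. the weaker a base it is — the better a leaving group it makes.
PhCH(CH₃)–N₂⁺ loses N₂: no meaningful conjugate acid; N₂ departs as an exceptionally stable neutral molecule
PhCH(CH₃)–I loses I⁻: pKₐ(HI) ≈ -10
PhCH(CH₃)–O(H)CH₃⁺ loses R'OH: pKₐ(R'OH₂⁺) ≈ -2.4
PhCH(CH₃)–OC(O)CF₃ loses CF₃COO⁻: pKₐ(CF₃COOH) ≈ 0.2
PhCH(CH₃)–OCHO loses HCOO⁻: pKₐ(HCOOH) ≈ 3.8
PhCH(CH₃)–SCH₃ loses RS⁻: pKₐ(RSH (a thiol)) ≈ 10.5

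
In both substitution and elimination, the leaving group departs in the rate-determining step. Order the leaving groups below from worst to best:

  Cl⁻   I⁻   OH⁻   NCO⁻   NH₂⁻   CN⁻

NH₂⁻ < OH⁻ < CN⁻ < NCO⁻ < Cl⁻ < I⁻

Rank by basicity of the departing species: weakest base leaves most easily.
I⁻: pKₐ(HI) ≈ -10
Cl⁻: pKₐ(HCl) ≈ -7
NCO⁻: pKₐ(HOCN) ≈ 3.5
CN⁻: pKₐ(HCN) ≈ 9.2 — sp carbon stabilises the charge somewhat, but still a poor LG
OH⁻: pKₐ(H₂O) ≈ 15.7
NH₂⁻: pKₐ(NH₃) ≈ 38 — extremely strong base; never a leaving group
Listed from poorest to best leaving group as asked.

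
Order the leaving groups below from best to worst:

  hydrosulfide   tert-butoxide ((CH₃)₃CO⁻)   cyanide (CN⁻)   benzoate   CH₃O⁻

benzoate > hydrosulfide > cyanide (CN⁻) > CH₃O⁻ > tert-butoxide ((CH₃)₃CO⁻)

A good leaving group is a weak base: the lower the pKₐ of its conjugate acid, the more readily it departs.
benzoate: pKₐ(C₆H₅COOH) ≈ 4.2
hydrosulfide: pKₐ(H₂S) ≈ 7
cyanide (CN⁻): pKₐ(HCN) ≈ 9.2
CH₃O⁻: pKₐ(CH₃OH) ≈ 15.5
tert-butoxide ((CH₃)₃CO⁻): pKₐ(t-BuOH) ≈ 18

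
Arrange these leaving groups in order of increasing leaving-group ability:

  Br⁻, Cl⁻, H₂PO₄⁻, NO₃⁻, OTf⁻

H₂PO₄⁻ < NO₃⁻ < Cl⁻ < Br⁻ < OTf⁻

The more stable X⁻ (or X) is on its own — i.e. the weaker a base it is — the better a leaving group it makes.
OTf⁻: pKₐ(CF₃SO₃H (triflic acid)) ≈ -14
Br⁻: pKₐ(HBr) ≈ -9 — weak base; good leaving group
Cl⁻: pKₐ(HCl) ≈ -7
NO₃⁻: pKₐ(HNO₃) ≈ -1.3
H₂PO₄⁻: pKₐ(H₃PO₄) ≈ 2.1 — moderate base; biological leaving group after further activation
Listed from poorest to best leaving group as asked.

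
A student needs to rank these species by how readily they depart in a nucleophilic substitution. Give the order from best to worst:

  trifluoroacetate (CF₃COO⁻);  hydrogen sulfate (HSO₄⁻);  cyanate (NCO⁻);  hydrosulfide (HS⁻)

hydrogen sulfate (HSO₄⁻) > trifluoroacetate (CF₃COO⁻) > cyanate (NCO⁻) > hydrosulfide (HS⁻)

hydrogen sulfate (HSO₄⁻): pKₐ(H₂SO₄) ≈ -3 — conjugate base of a strong mineral acid
trifluoroacetate (CF₃COO⁻): pKₐ(CF₃COOH) ≈ 0.2
cyanate (NCO⁻): pKₐ(HOCN) ≈ 3.5
hydrosulfide (HS⁻): pKₐ(H₂S) ≈ 7 — larger and more polarisable than the oxygen analogue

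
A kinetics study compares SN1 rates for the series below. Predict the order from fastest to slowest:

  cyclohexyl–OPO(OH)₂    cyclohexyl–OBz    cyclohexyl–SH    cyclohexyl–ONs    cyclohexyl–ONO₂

cyclohexyl–ONs > cyclohexyl–ONO₂ > cyclohexyl–OPO(OH)₂ > cyclohexyl–OBz > cyclohexyl–SH

Identical carbon frameworks mean the comparison reduces to leaving-group quality.
Leaving-group ability tracks the stability of the departed species; conjugate-acid pKₐ is the usual yardstick (lower pKₐ → better LG).
cyclohexyl–ONs loses ONs⁻: pKₐ(p-O₂NC₆H₄SO₃H) ≈ -3.5
cyclohexyl–ONO₂ loses NO₃⁻: pKₐ(HNO₃) ≈ -1.3
cyclohexyl–OPO(OH)₂ loses H₂PO₄⁻: pKₐ(H₃PO₄) ≈ 2.1
cyclohexyl–OBz loses PhCOO⁻: pKₐ(C₆H₅COOH) ≈ 4.2
cyclohexyl–SH loses HS⁻: pKₐ(H₂S) ≈ 7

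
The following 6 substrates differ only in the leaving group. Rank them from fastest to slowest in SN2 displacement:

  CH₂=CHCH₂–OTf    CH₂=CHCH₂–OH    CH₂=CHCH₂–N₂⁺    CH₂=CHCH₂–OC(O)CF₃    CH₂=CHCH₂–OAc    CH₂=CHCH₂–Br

Same R in every case — rank the leaving groups.
A good leaving group is a weak base: the lower the pKₐ of its conjugate acid, the more readily it departs.
CH₂=CHCH₂–N₂⁺ loses N₂: no meaningful conjugate acid; N₂ departs as an exceptionally stable neutral molecule
CH₂=CHCH₂–OTf loses OTf⁻: pKₐ(CF₃SO₃H (triflic acid)) ≈ -14
CH₂=CHCH₂–Br loses Br⁻: pKₐ(HBr) ≈ -9
CH₂=CHCH₂–OC(O)CF₃ loses CF₃COO⁻: pKₐ(CF₃COOH) ≈ 0.2
CH₂=CHCH₂–OAc loses AcO⁻: pKₐ(CH₃COOH) ≈ 4.8
CH₂=CHCH₂–OH loses OH⁻: pKₐ(H₂O) ≈ 15.7

CH₂=CHCH₂–N₂⁺ > CH₂=CHCH₂–OTf > CH₂=CHCH₂–Br > CH₂=CHCH₂–OC(O)CF₃ > CH₂=CHCH₂–OAc > CH₂=CHCH₂–OH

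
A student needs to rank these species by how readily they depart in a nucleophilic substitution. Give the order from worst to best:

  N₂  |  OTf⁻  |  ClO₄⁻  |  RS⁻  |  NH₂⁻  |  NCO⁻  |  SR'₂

A good leaving group is a weak base: the lower the pKₐ of its conjugate acid, the more readily it departs.
N₂: no meaningful conjugate acid; N₂ departs as an exceptionally stable neutral molecule
OTf⁻: pKₐ(CF₃SO₃H (triflic acid)) ≈ -14
ClO₄⁻: pKₐ(HClO₄) ≈ -10
SR'₂: pKₐ(R'₂SH⁺) ≈ -7
NCO⁻: pKₐ(HOCN) ≈ 3.5
RS⁻: pKₐ(RSH (a thiol)) ≈ 10.5
NH₂⁻: pKₐ(NH₃) ≈ 38
Reversing gives the worst-to-best order requested.

NH₂⁻ < RS⁻ < NCO⁻ < SR'₂ < ClO₄⁻ < OTf⁻ < N₂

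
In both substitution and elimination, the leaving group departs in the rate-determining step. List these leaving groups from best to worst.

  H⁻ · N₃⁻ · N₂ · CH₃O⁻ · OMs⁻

N₂ > OMs⁻ > N₃⁻ > CH₃O⁻ > H⁻

A good leaving group is a weak base: the lower the pKₐ of its conjugate acid, the more readily it departs.
N₂: no meaningful conjugate acid; N₂ departs as an exceptionally stable neutral molecule
OMs⁻: pKₐ(CH₃SO₃H (MsOH)) ≈ -1.9 — resonance-delocalised alkanesulfonate
N₃⁻: pKₐ(HN₃) ≈ 4.7 — linear, resonance-stabilised
CH₃O⁻: pKₐ(CH₃OH) ≈ 15.5
H⁻: pKₐ(H₂) ≈ 36 — extremely strong base; leaves only in special hydride-transfer contexts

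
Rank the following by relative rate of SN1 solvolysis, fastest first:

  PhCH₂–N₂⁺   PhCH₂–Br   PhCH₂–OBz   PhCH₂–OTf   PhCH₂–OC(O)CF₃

PhCH₂–N₂⁺ > PhCH₂–OTf > PhCH₂–Br > PhCH₂–OC(O)CF₃ > PhCH₂–OBz

With the same alkyl group throughout, only the leaving group differentiates the rates.
Leaving-group ability tracks the stability of the departed species; conjugate-acid pKₐ is the usual yardstick (lower pKₐ → better LG).
PhCH₂–N₂⁺ loses N₂: no meaningful conjugate acid; N₂ departs as an exceptionally stable neutral molecule
PhCH₂–OTf loses OTf⁻: pKₐ(CF₃SO₃H (triflic acid)) ≈ -14
PhCH₂–Br loses Br⁻: pKₐ(HBr) ≈ -9
PhCH₂–OC(O)CF₃ loses CF₃COO⁻: pKₐ(CF₃COOH) ≈ 0.2
PhCH₂–OBz loses PhCOO⁻: pKₐ(C₆H₅COOH) ≈ 4.2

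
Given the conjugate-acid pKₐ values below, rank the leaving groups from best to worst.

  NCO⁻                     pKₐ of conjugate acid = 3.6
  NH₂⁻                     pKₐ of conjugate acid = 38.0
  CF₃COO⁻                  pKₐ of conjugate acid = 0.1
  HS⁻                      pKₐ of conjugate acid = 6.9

CF₃COO⁻ > NCO⁻ > HS⁻ > NH₂⁻

Lower conjugate-acid pKₐ ⇒ weaker base ⇒ better leaving group.
Sorting by the given values: CF₃COO⁻ (0.1), NCO⁻ (3.6), HS⁻ (6.9), NH₂⁻ (38.0).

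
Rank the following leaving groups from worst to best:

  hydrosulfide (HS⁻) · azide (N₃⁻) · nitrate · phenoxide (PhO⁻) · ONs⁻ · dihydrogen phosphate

phenoxide (PhO⁻) < hydrosulfide (HS⁻) < azide (N₃⁻) < dihydrogen phosphate < nitrate < ONs⁻

Leaving-group ability tracks the stability of the departed species; conjugate-acid pKₐ is the usual yardstick (lower pKₐ → better LG).
ONs⁻: pKₐ(p-O₂NC₆H₄SO₃H) ≈ -3.5
nitrate: pKₐ(HNO₃) ≈ -1.3
dihydrogen phosphate: pKₐ(H₃PO₄) ≈ 2.1
azide (N₃⁻): pKₐ(HN₃) ≈ 4.7
hydrosulfide (HS⁻): pKₐ(H₂S) ≈ 7
phenoxide (PhO⁻): pKₐ(C₆H₅OH (phenol)) ≈ 10
Reversing gives the worst-to-best order requested.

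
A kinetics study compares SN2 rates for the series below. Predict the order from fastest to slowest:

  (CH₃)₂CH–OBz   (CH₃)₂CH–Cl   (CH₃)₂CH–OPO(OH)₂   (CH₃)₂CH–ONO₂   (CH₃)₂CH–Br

Same R in every case — rank the leaving groups.
Rank by basicity of the departing species: weakest base leaves most easily.
(CH₃)₂CH–Br loses Br⁻: pKₐ(HBr) ≈ -9
(CH₃)₂CH–Cl loses Cl⁻: pKₐ(HCl) ≈ -7
(CH₃)₂CH–ONO₂ loses NO₃⁻: pKₐ(HNO₃) ≈ -1.3
(CH₃)₂CH–OPO(OH)₂ loses H₂PO₄⁻: pKₐ(H₃PO₄) ≈ 2.1
(CH₃)₂CH–OBz loses PhCOO⁻: pKₐ(C₆H₅COOH) ≈ 4.2

(CH₃)₂CH–Br > (CH₃)₂CH–Cl > (CH₃)₂CH–ONO₂ > (CH₃)₂CH–OPO(OH)₂ > (CH₃)₂CH–OBz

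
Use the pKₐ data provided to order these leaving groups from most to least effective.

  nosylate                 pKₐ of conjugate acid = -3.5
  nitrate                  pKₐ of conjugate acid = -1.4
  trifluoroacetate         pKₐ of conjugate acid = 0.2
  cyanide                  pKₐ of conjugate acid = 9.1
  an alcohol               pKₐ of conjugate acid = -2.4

Lower conjugate-acid pKₐ ⇒ weaker base ⇒ better leaving group.
Sorting by the given values: nosylate (-3.5), an alcohol (-2.4), nitrate (-1.4), trifluoroacetate (0.2), cyanide (9.1).

nosylate > an alcohol > nitrate > trifluoroacetate > cyanide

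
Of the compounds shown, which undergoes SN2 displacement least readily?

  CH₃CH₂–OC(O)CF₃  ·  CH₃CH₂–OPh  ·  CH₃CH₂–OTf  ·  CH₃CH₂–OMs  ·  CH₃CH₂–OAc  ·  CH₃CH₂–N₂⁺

The skeletons are identical, so relative rate is governed entirely by leaving-group ability.
A good leaving group is a weak base: the lower the pKₐ of its conjugate acid, the more readily it departs.
CH₃CH₂–N₂⁺ loses N₂: no meaningful conjugate acid; N₂ departs as an exceptionally stable neutral molecule
CH₃CH₂–OTf loses OTf⁻: pKₐ(CF₃SO₃H (triflic acid)) ≈ -14
CH₃CH₂–OMs loses OMs⁻: pKₐ(CH₃SO₃H (MsOH)) ≈ -1.9
CH₃CH₂–OC(O)CF₃ loses CF₃COO⁻: pKₐ(CF₃COOH) ≈ 0.2
CH₃CH₂–OAc loses AcO⁻: pKₐ(CH₃COOH) ≈ 4.8
CH₃CH₂–OPh loses PhO⁻: pKₐ(C₆H₅OH (phenol)) ≈ 10

CH₃CH₂–OPh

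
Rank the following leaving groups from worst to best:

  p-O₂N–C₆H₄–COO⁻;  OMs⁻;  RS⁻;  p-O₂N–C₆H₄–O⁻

RS⁻ < p-O₂N–C₆H₄–O⁻ < p-O₂N–C₆H₄–COO⁻ < OMs⁻

The more stable X⁻ (or X) is on its own — i.e. the weaker a base it is — the better a leaving group it makes.
OMs⁻: pKₐ(CH₃SO₃H (MsOH)) ≈ -1.9 — resonance-delocalised alkanesulfonate
p-O₂N–C₆H₄–COO⁻: pKₐ(p-nitrobenzoic acid) ≈ 3.4
p-O₂N–C₆H₄–O⁻: pKₐ(p-nitrophenol) ≈ 7.2 — nitro group delocalises the charge; the classic chromogenic LG
RS⁻: pKₐ(RSH (a thiol)) ≈ 10.5
Reversing gives the worst-to-best order requested.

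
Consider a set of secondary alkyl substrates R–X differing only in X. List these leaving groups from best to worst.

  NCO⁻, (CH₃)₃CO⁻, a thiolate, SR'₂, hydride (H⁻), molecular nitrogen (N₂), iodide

Leaving-group ability tracks the stability of the departed species; conjugate-acid pKₐ is the usual yardstick (lower pKₐ → better LG).
molecular nitrogen (N₂): no meaningful conjugate acid; N₂ departs as an exceptionally stable neutral molecule
iodide: pKₐ(HI) ≈ -10
SR'₂: pKₐ(R'₂SH⁺) ≈ -7
NCO⁻: pKₐ(HOCN) ≈ 3.5
a thiolate: pKₐ(RSH (a thiol)) ≈ 10.5
(CH₃)₃CO⁻: pKₐ(t-BuOH) ≈ 18
hydride (H⁻): pKₐ(H₂) ≈ 36

molecular nitrogen (N₂) > iodide > SR'₂ > NCO⁻ > a thiolate > (CH₃)₃CO⁻ > hydride (H⁻)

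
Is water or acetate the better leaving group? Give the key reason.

water

water is the better leaving group.
pKₐ(H₃O⁺) ≈ -1.7 versus pKₐ(CH₃COOH) ≈ 4.8: water is the much weaker base.
Neutral; leaves from a protonated alcohol (R–OH₂⁺).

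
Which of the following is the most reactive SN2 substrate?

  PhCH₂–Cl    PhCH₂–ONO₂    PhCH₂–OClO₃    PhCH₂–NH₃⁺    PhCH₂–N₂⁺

The skeletons are identical, so relative rate is governed entirely by leaving-group ability.
The more stable X⁻ (or X) is on its own — i.e. the weaker a base it is — the better a leaving group it makes.
PhCH₂–N₂⁺ loses N₂: no meaningful conjugate acid; N₂ departs as an exceptionally stable neutral molecule
PhCH₂–OClO₃ loses ClO₄⁻: pKₐ(HClO₄) ≈ -10
PhCH₂–Cl loses Cl⁻: pKₐ(HCl) ≈ -7
PhCH₂–ONO₂ loses NO₃⁻: pKₐ(HNO₃) ≈ -1.3
PhCH₂–NH₃⁺ loses NH₃: pKₐ(NH₄⁺) ≈ 9.2

PhCH₂–N₂⁺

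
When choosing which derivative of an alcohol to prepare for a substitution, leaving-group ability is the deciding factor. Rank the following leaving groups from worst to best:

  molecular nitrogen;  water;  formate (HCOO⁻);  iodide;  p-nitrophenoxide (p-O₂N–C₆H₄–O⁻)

p-nitrophenoxide (p-O₂N–C₆H₄–O⁻) < formate (HCOO⁻) < water < iodide < molecular nitrogen

Leaving-group ability tracks the stability of the departed species; conjugate-acid pKₐ is the usual yardstick (lower pKₐ → better LG).
molecular nitrogen: no meaningful conjugate acid; N₂ departs as an exceptionally stable neutral molecule
iodide: pKₐ(HI) ≈ -10 — large, highly polarisable; very weak base
water: pKₐ(H₃O⁺) ≈ -1.7 — neutral; leaves from a protonated alcohol (R–OH₂⁺)
formate (HCOO⁻): pKₐ(HCOOH) ≈ 3.8 — resonance-stabilised carboxylate
p-nitrophenoxide (p-O₂N–C₆H₄–O⁻): pKₐ(p-nitrophenol) ≈ 7.2 — nitro group delocalises the charge; the classic chromogenic LG
The question asks for worst first, so the sequence is read in increasing leaving-group ability.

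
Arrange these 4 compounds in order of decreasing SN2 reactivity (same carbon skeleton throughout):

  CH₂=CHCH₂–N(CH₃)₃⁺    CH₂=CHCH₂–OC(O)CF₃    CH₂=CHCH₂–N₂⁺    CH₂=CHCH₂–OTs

The skeletons are identical, so relative rate is governed entirely by leaving-group ability.
Leaving-group ability tracks the stability of the departed species; conjugate-acid pKₐ is the usual yardstick (lower pKₐ → better LG).
CH₂=CHCH₂–N₂⁺ loses N₂: no meaningful conjugate acid; N₂ departs as an exceptionally stable neutral molecule
CH₂=CHCH₂–OTs loses OTs⁻: pKₐ(p-CH₃C₆H₄SO₃H (TsOH)) ≈ -2.8
CH₂=CHCH₂–OC(O)CF₃ loses CF₃COO⁻: pKₐ(CF₃COOH) ≈ 0.2
CH₂=CHCH₂–N(CH₃)₃⁺ loses NR'₃: pKₐ(R'₃NH⁺) ≈ 10.7

CH₂=CHCH₂–N₂⁺ > CH₂=CHCH₂–OTs > CH₂=CHCH₂–OC(O)CF₃ > CH₂=CHCH₂–N(CH₃)₃⁺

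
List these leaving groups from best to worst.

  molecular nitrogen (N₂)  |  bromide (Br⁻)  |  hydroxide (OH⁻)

molecular nitrogen (N₂) > bromide (Br⁻) > hydroxide (OH⁻)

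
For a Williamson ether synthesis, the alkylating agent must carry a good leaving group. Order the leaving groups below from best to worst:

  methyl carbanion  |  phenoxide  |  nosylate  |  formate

nosylate > formate > phenoxide > methyl carbanion

Leaving-group ability tracks the stability of the departed species; conjugate-acid pKₐ is the usual yardstick (lower pKₐ → better LG).
nosylate: pKₐ(p-O₂NC₆H₄SO₃H) ≈ -3.5 — p-nitro group further stabilises the sulfonate
formate: pKₐ(HCOOH) ≈ 3.8 — resonance-stabilised carboxylate
phenoxide: pKₐ(C₆H₅OH (phenol)) ≈ 10 — resonance into the ring helps, but still a poor LG
methyl carbanion: pKₐ(CH₄) ≈ 48 — unstabilised carbanion; the worst conceivable leaving group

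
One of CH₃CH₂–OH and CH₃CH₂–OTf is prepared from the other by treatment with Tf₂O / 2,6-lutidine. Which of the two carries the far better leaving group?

From CH₃CH₂–OH the departing group would be OH⁻ (pKₐ(H₂O) ≈ 15.7). Strong base; essentially never leaves without prior activation.
From CH₃CH₂–OTf the leaving group is OTf⁻ (pKₐ(CF₃SO₃H (triflic acid)) ≈ -14). Charge spread over three oxygens and a CF₃ group; the premier leaving group in synthesis.
Treatment with Tf₂O / 2,6-lutidine works by converting the hydroxyl into a triflate, making CH₃CH₂–OTf enormously more reactive.

CH₃CH₂–OTf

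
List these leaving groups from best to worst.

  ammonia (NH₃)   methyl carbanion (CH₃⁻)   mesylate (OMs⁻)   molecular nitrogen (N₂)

Rank by basicity of the departing species: weakest base leaves most easily.
molecular nitrogen (N₂): no meaningful conjugate acid; N₂ departs as an exceptionally stable neutral molecule
mesylate (OMs⁻): pKₐ(CH₃SO₃H (MsOH)) ≈ -1.9 — resonance-delocalised alkanesulfonate
ammonia (NH₃): pKₐ(NH₄⁺) ≈ 9.2 — neutral but moderately basic; leaves from R–NH₃⁺
methyl carbanion (CH₃⁻): pKₐ(CH₄) ≈ 48

molecular nitrogen (N₂) > mesylate (OMs⁻) > ammonia (NH₃) > methyl carbanion (CH₃⁻)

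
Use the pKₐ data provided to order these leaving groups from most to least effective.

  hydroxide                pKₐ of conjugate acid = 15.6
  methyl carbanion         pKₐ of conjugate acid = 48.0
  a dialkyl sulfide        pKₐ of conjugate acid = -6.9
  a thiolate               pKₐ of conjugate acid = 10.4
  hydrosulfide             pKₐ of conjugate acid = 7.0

Lower conjugate-acid pKₐ ⇒ weaker base ⇒ better leaving group.
Sorting by the given values: a dialkyl sulfide (-6.9), hydrosulfide (7.0), a thiolate (10.4), hydroxide (15.6), methyl carbanion (48.0).

a dialkyl sulfide > hydrosulfide > a thiolate > hydroxide > methyl carbanion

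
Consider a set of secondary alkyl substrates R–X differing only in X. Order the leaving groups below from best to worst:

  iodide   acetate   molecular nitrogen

molecular nitrogen > iodide > acetate

molecular nitrogen: no meaningful conjugate acid; N₂ departs as an exceptionally stable neutral molecule
iodide: pKₐ(HI) ≈ -10 — large, highly polarisable; very weak base
acetate: pKₐ(CH₃COOH) ≈ 4.8 — resonance-stabilised but still a weak base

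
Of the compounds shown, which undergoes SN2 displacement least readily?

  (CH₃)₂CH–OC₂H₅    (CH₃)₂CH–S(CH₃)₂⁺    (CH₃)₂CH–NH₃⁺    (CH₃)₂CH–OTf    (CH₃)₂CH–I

Identical carbon frameworks mean the comparison reduces to leaving-group quality.
The more stable X⁻ (or X) is on its own — i.e. the weaker a base it is — the better a leaving group it makes.
(CH₃)₂CH–OTf loses OTf⁻: pKₐ(CF₃SO₃H (triflic acid)) ≈ -14
(CH₃)₂CH–I loses I⁻: pKₐ(HI) ≈ -10
(CH₃)₂CH–S(CH₃)₂⁺ loses SR'₂: pKₐ(R'₂SH⁺) ≈ -7
(CH₃)₂CH–NH₃⁺ loses NH₃: pKₐ(NH₄⁺) ≈ 9.2
(CH₃)₂CH–OC₂H₅ loses CH₃CH₂O⁻: pKₐ(CH₃CH₂OH) ≈ 16

(CH₃)₂CH–OC₂H₅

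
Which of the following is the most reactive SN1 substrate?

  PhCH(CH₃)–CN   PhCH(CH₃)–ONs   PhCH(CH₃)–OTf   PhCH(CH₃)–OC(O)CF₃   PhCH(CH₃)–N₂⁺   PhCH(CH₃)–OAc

PhCH(CH₃)–N₂⁺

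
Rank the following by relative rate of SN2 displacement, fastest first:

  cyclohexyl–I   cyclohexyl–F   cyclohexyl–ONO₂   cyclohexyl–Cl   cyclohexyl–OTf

cyclohexyl–OTf > cyclohexyl–I > cyclohexyl–Cl > cyclohexyl–ONO₂ > cyclohexyl–F

Same R in every case — rank the leaving groups.
Rank by basicity of the departing species: weakest base leaves most easily.
cyclohexyl–OTf loses OTf⁻: pKₐ(CF₃SO₃H (triflic acid)) ≈ -14
cyclohexyl–I loses I⁻: pKₐ(HI) ≈ -10
cyclohexyl–Cl loses Cl⁻: pKₐ(HCl) ≈ -7
cyclohexyl–ONO₂ loses NO₃⁻: pKₐ(HNO₃) ≈ -1.3
cyclohexyl–F loses F⁻: pKₐ(HF) ≈ 3.2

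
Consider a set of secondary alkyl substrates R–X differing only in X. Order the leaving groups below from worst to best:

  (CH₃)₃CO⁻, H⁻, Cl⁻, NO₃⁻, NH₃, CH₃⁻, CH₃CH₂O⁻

Cl⁻: pKₐ(HCl) ≈ -7
NO₃⁻: pKₐ(HNO₃) ≈ -1.3
NH₃: pKₐ(NH₄⁺) ≈ 9.2
CH₃CH₂O⁻: pKₐ(CH₃CH₂OH) ≈ 16
(CH₃)₃CO⁻: pKₐ(t-BuOH) ≈ 18
H⁻: pKₐ(H₂) ≈ 36
CH₃⁻: pKₐ(CH₄) ≈ 48
Reversing gives the worst-to-best order requested.

CH₃⁻ < H⁻ < (CH₃)₃CO⁻ < CH₃CH₂O⁻ < NH₃ < NO₃⁻ < Cl⁻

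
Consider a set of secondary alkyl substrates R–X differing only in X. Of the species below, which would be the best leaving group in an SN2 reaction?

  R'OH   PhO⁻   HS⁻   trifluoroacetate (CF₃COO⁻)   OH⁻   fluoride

R'OH

R'OH: pKₐ(R'OH₂⁺) ≈ -2.4
trifluoroacetate (CF₃COO⁻): pKₐ(CF₃COOH) ≈ 0.2
fluoride: pKₐ(HF) ≈ 3.2
HS⁻: pKₐ(H₂S) ≈ 7
PhO⁻: pKₐ(C₆H₅OH (phenol)) ≈ 10
OH⁻: pKₐ(H₂O) ≈ 15.7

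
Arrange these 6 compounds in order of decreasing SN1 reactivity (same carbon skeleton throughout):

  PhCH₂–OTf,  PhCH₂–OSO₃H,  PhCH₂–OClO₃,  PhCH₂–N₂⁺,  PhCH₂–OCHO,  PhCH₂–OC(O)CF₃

Same R in every case — rank the leaving groups.
Leaving-group ability tracks the stability of the departed species; conjugate-acid pKₐ is the usual yardstick (lower pKₐ → better LG).
PhCH₂–N₂⁺ loses N₂: no meaningful conjugate acid; N₂ departs as an exceptionally stable neutral molecule
PhCH₂–OTf loses OTf⁻: pKₐ(CF₃SO₃H (triflic acid)) ≈ -14
PhCH₂–OClO₃ loses ClO₄⁻: pKₐ(HClO₄) ≈ -10
PhCH₂–OSO₃H loses HSO₄⁻: pKₐ(H₂SO₄) ≈ -3
PhCH₂–OC(O)CF₃ loses CF₃COO⁻: pKₐ(CF₃COOH) ≈ 0.2
PhCH₂–OCHO loses HCOO⁻: pKₐ(HCOOH) ≈ 3.8

PhCH₂–N₂⁺ > PhCH₂–OTf > PhCH₂–OClO₃ > PhCH₂–OSO₃H > PhCH₂–OC(O)CF₃ > PhCH₂–OCHO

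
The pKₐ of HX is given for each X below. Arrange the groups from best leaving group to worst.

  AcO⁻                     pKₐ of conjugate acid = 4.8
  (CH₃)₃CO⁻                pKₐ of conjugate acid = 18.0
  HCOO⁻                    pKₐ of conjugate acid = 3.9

HCOO⁻ > AcO⁻ > (CH₃)₃CO⁻

Lower conjugate-acid pKₐ ⇒ weaker base ⇒ better leaving group.
Sorting by the given values: HCOO⁻ (3.9), AcO⁻ (4.8), (CH₃)₃CO⁻ (18.0).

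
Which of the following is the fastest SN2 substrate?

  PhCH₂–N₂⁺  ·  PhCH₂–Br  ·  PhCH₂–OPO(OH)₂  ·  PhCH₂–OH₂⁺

With the same alkyl group throughout, only the leaving group differentiates the rates.
Leaving-group ability tracks the stability of the departed species; conjugate-acid pKₐ is the usual yardstick (lower pKₐ → better LG).
PhCH₂–N₂⁺ loses N₂: no meaningful conjugate acid; N₂ departs as an exceptionally stable neutral molecule
PhCH₂–Br loses Br⁻: pKₐ(HBr) ≈ -9
PhCH₂–OH₂⁺ loses H₂O: pKₐ(H₃O⁺) ≈ -1.7
PhCH₂–OPO(OH)₂ loses H₂PO₄⁻: pKₐ(H₃PO₄) ≈ 2.1

PhCH₂–N₂⁺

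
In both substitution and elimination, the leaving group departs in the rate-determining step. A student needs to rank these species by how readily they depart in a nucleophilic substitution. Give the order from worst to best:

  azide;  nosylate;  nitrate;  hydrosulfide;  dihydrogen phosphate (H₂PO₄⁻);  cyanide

Rank by basicity of the departing species: weakest base leaves most easily.
nosylate: pKₐ(p-O₂NC₆H₄SO₃H) ≈ -3.5
nitrate: pKₐ(HNO₃) ≈ -1.3 — resonance-delocalised over three oxygens
dihydrogen phosphate (H₂PO₄⁻): pKₐ(H₃PO₄) ≈ 2.1 — moderate base; biological leaving group after further activation
azide: pKₐ(HN₃) ≈ 4.7 — linear, resonance-stabilised
hydrosulfide: pKₐ(H₂S) ≈ 7 — larger and more polarisable than the oxygen analogue
cyanide: pKₐ(HCN) ≈ 9.2
Reversing gives the worst-to-best order requested.

cyanide < hydrosulfide < azide < dihydrogen phosphate (H₂PO₄⁻) < nitrate < nosylate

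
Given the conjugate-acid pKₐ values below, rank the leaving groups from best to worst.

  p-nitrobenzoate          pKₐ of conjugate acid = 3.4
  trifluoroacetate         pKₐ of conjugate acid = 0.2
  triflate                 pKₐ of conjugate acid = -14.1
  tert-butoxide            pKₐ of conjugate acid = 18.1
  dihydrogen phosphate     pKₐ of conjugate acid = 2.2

triflate > trifluoroacetate > dihydrogen phosphate > p-nitrobenzoate > tert-butoxide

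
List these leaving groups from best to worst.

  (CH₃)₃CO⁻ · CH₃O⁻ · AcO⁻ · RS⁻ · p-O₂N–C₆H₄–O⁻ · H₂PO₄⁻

H₂PO₄⁻: pKₐ(H₃PO₄) ≈ 2.1
AcO⁻: pKₐ(CH₃COOH) ≈ 4.8
p-O₂N–C₆H₄–O⁻: pKₐ(p-nitrophenol) ≈ 7.2
RS⁻: pKₐ(RSH (a thiol)) ≈ 10.5
CH₃O⁻: pKₐ(CH₃OH) ≈ 15.5
(CH₃)₃CO⁻: pKₐ(t-BuOH) ≈ 18

H₂PO₄⁻ > AcO⁻ > p-O₂N–C₆H₄–O⁻ > RS⁻ > CH₃O⁻ > (CH₃)₃CO⁻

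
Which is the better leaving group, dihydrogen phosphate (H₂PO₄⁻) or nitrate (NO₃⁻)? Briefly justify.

nitrate (NO₃⁻)

nitrate (NO₃⁻) is the better leaving group.
pKₐ(HNO₃) ≈ -1.3 versus pKₐ(H₃PO₄) ≈ 2.1: nitrate (NO₃⁻) is the much weaker base.
Resonance-delocalised over three oxygens.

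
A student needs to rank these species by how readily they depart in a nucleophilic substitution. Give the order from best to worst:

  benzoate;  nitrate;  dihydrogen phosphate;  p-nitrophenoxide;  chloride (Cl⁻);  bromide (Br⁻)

bromide (Br⁻): pKₐ(HBr) ≈ -9 — weak base; good leaving group
chloride (Cl⁻): pKₐ(HCl) ≈ -7
nitrate: pKₐ(HNO₃) ≈ -1.3 — resonance-delocalised over three oxygens
dihydrogen phosphate: pKₐ(H₃PO₄) ≈ 2.1
benzoate: pKₐ(C₆H₅COOH) ≈ 4.2 — aryl carboxylate
p-nitrophenoxide: pKₐ(p-nitrophenol) ≈ 7.2 — nitro group delocalises the charge; the classic chromogenic LG

bromide (Br⁻) > chloride (Cl⁻) > nitrate > dihydrogen phosphate > benzoate > p-nitrophenoxide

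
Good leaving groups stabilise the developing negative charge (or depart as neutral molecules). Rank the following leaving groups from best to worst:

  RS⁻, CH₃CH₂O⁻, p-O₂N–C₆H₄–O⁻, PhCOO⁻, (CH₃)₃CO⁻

The more stable X⁻ (or X) is on its own — i.e. the weaker a base it is — the better a leaving group it makes.
PhCOO⁻: pKₐ(C₆H₅COOH) ≈ 4.2
p-O₂N–C₆H₄–O⁻: pKₐ(p-nitrophenol) ≈ 7.2
RS⁻: pKₐ(RSH (a thiol)) ≈ 10.5
CH₃CH₂O⁻: pKₐ(CH₃CH₂OH) ≈ 16
(CH₃)₃CO⁻: pKₐ(t-BuOH) ≈ 18

PhCOO⁻ > p-O₂N–C₆H₄–O⁻ > RS⁻ > CH₃CH₂O⁻ > (CH₃)₃CO⁻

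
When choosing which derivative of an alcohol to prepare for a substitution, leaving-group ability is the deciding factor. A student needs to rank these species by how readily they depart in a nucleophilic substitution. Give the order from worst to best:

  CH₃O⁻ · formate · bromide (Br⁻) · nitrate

The more stable X⁻ (or X) is on its own — i.e. the weaker a base it is — the better a leaving group it makes.
bromide (Br⁻): pKₐ(HBr) ≈ -9
nitrate: pKₐ(HNO₃) ≈ -1.3 — resonance-delocalised over three oxygens
formate: pKₐ(HCOOH) ≈ 3.8 — resonance-stabilised carboxylate
CH₃O⁻: pKₐ(CH₃OH) ≈ 15.5 — strong base; alkoxides do not leave unassisted
Reversing gives the worst-to-best order requested.

CH₃O⁻ < formate < nitrate < bromide (Br⁻)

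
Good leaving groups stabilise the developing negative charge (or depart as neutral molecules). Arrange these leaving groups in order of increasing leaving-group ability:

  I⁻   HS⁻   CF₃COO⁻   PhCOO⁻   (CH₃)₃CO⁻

Rank by basicity of the departing species: weakest base leaves most easily.
I⁻: pKₐ(HI) ≈ -10 — large, highly polarisable; very weak base
CF₃COO⁻: pKₐ(CF₃COOH) ≈ 0.2
PhCOO⁻: pKₐ(C₆H₅COOH) ≈ 4.2
HS⁻: pKₐ(H₂S) ≈ 7
(CH₃)₃CO⁻: pKₐ(t-BuOH) ≈ 18 — bulky, strongly basic alkoxide
The question asks for worst first, so the sequence is read in increasing leaving-group ability.

(CH₃)₃CO⁻ < HS⁻ < PhCOO⁻ < CF₃COO⁻ < I⁻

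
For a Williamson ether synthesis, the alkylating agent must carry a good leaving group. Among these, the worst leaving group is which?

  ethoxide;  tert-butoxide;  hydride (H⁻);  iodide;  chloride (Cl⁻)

iodide: pKₐ(HI) ≈ -10
chloride (Cl⁻): pKₐ(HCl) ≈ -7
ethoxide: pKₐ(CH₃CH₂OH) ≈ 16
tert-butoxide: pKₐ(t-BuOH) ≈ 18
hydride (H⁻): pKₐ(H₂) ≈ 36

hydride (H⁻)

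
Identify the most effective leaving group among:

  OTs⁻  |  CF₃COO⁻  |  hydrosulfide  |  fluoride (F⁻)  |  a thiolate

A good leaving group is a weak base: the lower the pKₐ of its conjugate acid, the more readily it departs.
OTs⁻: pKₐ(p-CH₃C₆H₄SO₃H (TsOH)) ≈ -2.8
CF₃COO⁻: pKₐ(CF₃COOH) ≈ 0.2
fluoride (F⁻): pKₐ(HF) ≈ 3.2
hydrosulfide: pKₐ(H₂S) ≈ 7
a thiolate: pKₐ(RSH (a thiol)) ≈ 10.5

OTs⁻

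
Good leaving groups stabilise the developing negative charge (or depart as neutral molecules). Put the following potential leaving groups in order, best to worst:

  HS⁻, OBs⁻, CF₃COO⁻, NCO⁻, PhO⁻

Leaving-group ability tracks the stability of the departed species; conjugate-acid pKₐ is the usual yardstick (lower pKₐ → better LG).
OBs⁻: pKₐ(p-BrC₆H₄SO₃H) ≈ -2.8
CF₃COO⁻: pKₐ(CF₃COOH) ≈ 0.2 — strongly electron-withdrawing CF₃ stabilises the carboxylate
NCO⁻: pKₐ(HOCN) ≈ 3.5 — resonance between N and O
HS⁻: pKₐ(H₂S) ≈ 7 — larger and more polarisable than the oxygen analogue
PhO⁻: pKₐ(C₆H₅OH (phenol)) ≈ 10 — resonance into the ring helps, but still a poor LG

OBs⁻ > CF₃COO⁻ > NCO⁻ > HS⁻ > PhO⁻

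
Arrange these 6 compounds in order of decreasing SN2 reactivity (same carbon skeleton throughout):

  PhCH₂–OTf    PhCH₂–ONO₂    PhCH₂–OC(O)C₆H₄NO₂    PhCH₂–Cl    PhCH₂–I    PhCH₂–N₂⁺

Same R in every case — rank the leaving groups.
A good leaving group is a weak base: the lower the pKₐ of its conjugate acid, the more readily it departs.
PhCH₂–N₂⁺ loses N₂: no meaningful conjugate acid; N₂ departs as an exceptionally stable neutral molecule
PhCH₂–OTf loses OTf⁻: pKₐ(CF₃SO₃H (triflic acid)) ≈ -14
PhCH₂–I loses I⁻: pKₐ(HI) ≈ -10
PhCH₂–Cl loses Cl⁻: pKₐ(HCl) ≈ -7
PhCH₂–ONO₂ loses NO₃⁻: pKₐ(HNO₃) ≈ -1.3
PhCH₂–OC(O)C₆H₄NO₂ loses p-O₂N–C₆H₄–COO⁻: pKₐ(p-nitrobenzoic acid) ≈ 3.4

PhCH₂–N₂⁺ > PhCH₂–OTf > PhCH₂–I > PhCH₂–Cl > PhCH₂–ONO₂ > PhCH₂–OC(O)C₆H₄NO₂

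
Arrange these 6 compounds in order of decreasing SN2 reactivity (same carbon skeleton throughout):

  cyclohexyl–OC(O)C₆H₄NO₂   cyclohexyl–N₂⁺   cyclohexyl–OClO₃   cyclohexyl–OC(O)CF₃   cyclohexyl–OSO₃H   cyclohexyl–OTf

cyclohexyl–N₂⁺ > cyclohexyl–OTf > cyclohexyl–OClO₃ > cyclohexyl–OSO₃H > cyclohexyl–OC(O)CF₃ > cyclohexyl–OC(O)C₆H₄NO₂

With the same alkyl group throughout, only the leaving group differentiates the rates.
Rank by basicity of the departing species: weakest base leaves most easily.
cyclohexyl–N₂⁺ loses N₂: no meaningful conjugate acid; N₂ departs as an exceptionally stable neutral molecule
cyclohexyl–OTf loses OTf⁻: pKₐ(CF₃SO₃H (triflic acid)) ≈ -14
cyclohexyl–OClO₃ loses ClO₄⁻: pKₐ(HClO₄) ≈ -10
cyclohexyl–OSO₃H loses HSO₄⁻: pKₐ(H₂SO₄) ≈ -3
cyclohexyl–OC(O)CF₃ loses CF₃COO⁻: pKₐ(CF₃COOH) ≈ 0.2
cyclohexyl–OC(O)C₆H₄NO₂ loses p-O₂N–C₆H₄–COO⁻: pKₐ(p-nitrobenzoic acid) ≈ 3.4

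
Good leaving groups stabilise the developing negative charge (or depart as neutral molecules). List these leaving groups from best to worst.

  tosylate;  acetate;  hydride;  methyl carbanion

The more stable X⁻ (or X) is on its own — i.e. the weaker a base it is — the better a leaving group it makes.
tosylate: pKₐ(p-CH₃C₆H₄SO₃H (TsOH)) ≈ -2.8 — resonance-delocalised arenesulfonate
acetate: pKₐ(CH₃COOH) ≈ 4.8 — resonance-stabilised but still a weak base
hydride: pKₐ(H₂) ≈ 36 — extremely strong base; leaves only in special hydride-transfer contexts
methyl carbanion: pKₐ(CH₄) ≈ 48 — unstabilised carbanion; the worst conceivable leaving group

tosylate > acetate > hydride > methyl carbanion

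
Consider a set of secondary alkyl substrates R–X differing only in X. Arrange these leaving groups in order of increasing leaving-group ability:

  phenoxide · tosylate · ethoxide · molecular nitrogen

ethoxide < phenoxide < tosylate < molecular nitrogen

The more stable X⁻ (or X) is on its own — i.e. the weaker a base it is — the better a leaving group it makes.
molecular nitrogen: no meaningful conjugate acid; N₂ departs as an exceptionally stable neutral molecule
tosylate: pKₐ(p-CH₃C₆H₄SO₃H (TsOH)) ≈ -2.8 — resonance-delocalised arenesulfonate
phenoxide: pKₐ(C₆H₅OH (phenol)) ≈ 10 — resonance into the ring helps, but still a poor LG
ethoxide: pKₐ(CH₃CH₂OH) ≈ 16
Reversing gives the worst-to-best order requested.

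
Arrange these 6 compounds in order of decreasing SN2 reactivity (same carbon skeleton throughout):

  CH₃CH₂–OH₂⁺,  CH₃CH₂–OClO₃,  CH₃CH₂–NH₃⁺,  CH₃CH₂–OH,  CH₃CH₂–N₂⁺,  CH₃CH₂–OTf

CH₃CH₂–N₂⁺ > CH₃CH₂–OTf > CH₃CH₂–OClO₃ > CH₃CH₂–OH₂⁺ > CH₃CH₂–NH₃⁺ > CH₃CH₂–OH

The skeletons are identical, so relative rate is governed entirely by leaving-group ability.
Rank by basicity of the departing species: weakest base leaves most easily.
CH₃CH₂–N₂⁺ loses N₂: no meaningful conjugate acid; N₂ departs as an exceptionally stable neutral molecule
CH₃CH₂–OTf loses OTf⁻: pKₐ(CF₃SO₃H (triflic acid)) ≈ -14
CH₃CH₂–OClO₃ loses ClO₄⁻: pKₐ(HClO₄) ≈ -10
CH₃CH₂–OH₂⁺ loses H₂O: pKₐ(H₃O⁺) ≈ -1.7
CH₃CH₂–NH₃⁺ loses NH₃: pKₐ(NH₄⁺) ≈ 9.2
CH₃CH₂–OH loses OH⁻: pKₐ(H₂O) ≈ 15.7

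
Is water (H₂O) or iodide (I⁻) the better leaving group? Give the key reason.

iodide (I⁻)

iodide (I⁻) is the better leaving group.
pKₐ(HI) ≈ -10 versus pKₐ(H₃O⁺) ≈ -1.7: iodide (I⁻) is the much weaker base.
Large, highly polarisable; very weak base.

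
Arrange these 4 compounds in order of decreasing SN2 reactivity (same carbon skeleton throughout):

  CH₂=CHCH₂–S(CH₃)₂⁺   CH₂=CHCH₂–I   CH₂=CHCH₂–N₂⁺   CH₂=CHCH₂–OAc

CH₂=CHCH₂–N₂⁺ > CH₂=CHCH₂–I > CH₂=CHCH₂–S(CH₃)₂⁺ > CH₂=CHCH₂–OAc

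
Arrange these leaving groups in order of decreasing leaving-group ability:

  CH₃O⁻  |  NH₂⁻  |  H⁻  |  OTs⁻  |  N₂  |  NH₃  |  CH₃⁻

Leaving-group ability tracks the stability of the departed species; conjugate-acid pKₐ is the usual yardstick (lower pKₐ → better LG).
N₂: no meaningful conjugate acid; N₂ departs as an exceptionally stable neutral molecule
OTs⁻: pKₐ(p-CH₃C₆H₄SO₃H (TsOH)) ≈ -2.8
NH₃: pKₐ(NH₄⁺) ≈ 9.2
CH₃O⁻: pKₐ(CH₃OH) ≈ 15.5
H⁻: pKₐ(H₂) ≈ 36
NH₂⁻: pKₐ(NH₃) ≈ 38
CH₃⁻: pKₐ(CH₄) ≈ 48

N₂ > OTs⁻ > NH₃ > CH₃O⁻ > H⁻ > NH₂⁻ > CH₃⁻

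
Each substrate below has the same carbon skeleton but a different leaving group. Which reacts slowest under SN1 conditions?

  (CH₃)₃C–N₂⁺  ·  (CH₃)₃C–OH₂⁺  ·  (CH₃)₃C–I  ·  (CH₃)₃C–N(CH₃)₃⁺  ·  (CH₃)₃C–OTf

(CH₃)₃C–N(CH₃)₃⁺

Same R in every case — rank the leaving groups.
Leaving-group ability tracks the stability of the departed species; conjugate-acid pKₐ is the usual yardstick (lower pKₐ → better LG).
(CH₃)₃C–N₂⁺ loses N₂: no meaningful conjugate acid; N₂ departs as an exceptionally stable neutral molecule
(CH₃)₃C–OTf loses OTf⁻: pKₐ(CF₃SO₃H (triflic acid)) ≈ -14
(CH₃)₃C–I loses I⁻: pKₐ(HI) ≈ -10
(CH₃)₃C–OH₂⁺ loses H₂O: pKₐ(H₃O⁺) ≈ -1.7
(CH₃)₃C–N(CH₃)₃⁺ loses NR'₃: pKₐ(R'₃NH⁺) ≈ 10.7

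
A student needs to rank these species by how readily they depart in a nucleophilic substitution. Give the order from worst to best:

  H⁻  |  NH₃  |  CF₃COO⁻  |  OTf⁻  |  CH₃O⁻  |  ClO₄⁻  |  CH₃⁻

Rank by basicity of the departing species: weakest base leaves most easily.
OTf⁻: pKₐ(CF₃SO₃H (triflic acid)) ≈ -14
ClO₄⁻: pKₐ(HClO₄) ≈ -10
CF₃COO⁻: pKₐ(CF₃COOH) ≈ 0.2
NH₃: pKₐ(NH₄⁺) ≈ 9.2
CH₃O⁻: pKₐ(CH₃OH) ≈ 15.5
H⁻: pKₐ(H₂) ≈ 36
CH₃⁻: pKₐ(CH₄) ≈ 48
The question asks for worst first, so the sequence is read in increasing leaving-group ability.

CH₃⁻ < H⁻ < CH₃O⁻ < NH₃ < CF₃COO⁻ < ClO₄⁻ < OTf⁻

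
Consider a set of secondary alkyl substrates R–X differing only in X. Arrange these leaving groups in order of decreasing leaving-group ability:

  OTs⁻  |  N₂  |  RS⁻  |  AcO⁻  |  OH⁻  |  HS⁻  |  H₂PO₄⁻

N₂ > OTs⁻ > H₂PO₄⁻ > AcO⁻ > HS⁻ > RS⁻ > OH⁻

Rank by basicity of the departing species: weakest base leaves most easily.
N₂: no meaningful conjugate acid; N₂ departs as an exceptionally stable neutral molecule
OTs⁻: pKₐ(p-CH₃C₆H₄SO₃H (TsOH)) ≈ -2.8
H₂PO₄⁻: pKₐ(H₃PO₄) ≈ 2.1 — moderate base; biological leaving group after further activation
AcO⁻: pKₐ(CH₃COOH) ≈ 4.8
HS⁻: pKₐ(H₂S) ≈ 7
RS⁻: pKₐ(RSH (a thiol)) ≈ 10.5
OH⁻: pKₐ(H₂O) ≈ 15.7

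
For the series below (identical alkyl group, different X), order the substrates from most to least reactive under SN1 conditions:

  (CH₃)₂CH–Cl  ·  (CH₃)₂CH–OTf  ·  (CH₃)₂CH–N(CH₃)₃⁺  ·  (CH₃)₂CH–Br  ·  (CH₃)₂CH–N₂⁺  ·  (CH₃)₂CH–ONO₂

Identical carbon frameworks mean the comparison reduces to leaving-group quality.
The more stable X⁻ (or X) is on its own — i.e. the weaker a base it is — the better a leaving group it makes.
(CH₃)₂CH–N₂⁺ loses N₂: no meaningful conjugate acid; N₂ departs as an exceptionally stable neutral molecule
(CH₃)₂CH–OTf loses OTf⁻: pKₐ(CF₃SO₃H (triflic acid)) ≈ -14
(CH₃)₂CH–Br loses Br⁻: pKₐ(HBr) ≈ -9
(CH₃)₂CH–Cl loses Cl⁻: pKₐ(HCl) ≈ -7
(CH₃)₂CH–ONO₂ loses NO₃⁻: pKₐ(HNO₃) ≈ -1.3
(CH₃)₂CH–N(CH₃)₃⁺ loses NR'₃: pKₐ(R'₃NH⁺) ≈ 10.7

(CH₃)₂CH–N₂⁺ > (CH₃)₂CH–OTf > (CH₃)₂CH–Br > (CH₃)₂CH–Cl > (CH₃)₂CH–ONO₂ > (CH₃)₂CH–N(CH₃)₃⁺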